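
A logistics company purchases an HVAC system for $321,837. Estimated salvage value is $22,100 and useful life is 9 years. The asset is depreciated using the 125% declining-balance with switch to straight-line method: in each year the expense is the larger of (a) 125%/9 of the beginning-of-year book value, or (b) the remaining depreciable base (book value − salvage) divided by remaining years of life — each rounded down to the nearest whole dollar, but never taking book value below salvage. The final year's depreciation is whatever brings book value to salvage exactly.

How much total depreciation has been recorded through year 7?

$238,603

Depreciable base = $321,837 − $22,100 = $299,737.
Year 1: DB = ⌊$321,837 × 125%/9⌋ = $44,699; SL = ⌊$299,737/9⌋ = $33,304 → take DB $44,699. Book value $277,138.
Year 2: DB = ⌊$277,138 × 125%/9⌋ = $38,491; SL = ⌊$255,038/8⌋ = $31,879 → take DB $38,491. Book value $238,647.
Year 3: DB = ⌊$238,647 × 125%/9⌋ = $33,145; SL = ⌊$216,547/7⌋ = $30,935 → take DB $33,145. Book value $205,502.
Year 4: DB = ⌊$205,502 × 125%/9⌋ = $28,541; SL = ⌊$183,402/6⌋ = $30,567 → take SL $30,567. Book value $174,935.
Year 5: DB = ⌊$174,935 × 125%/9⌋ = $24,296; SL = ⌊$152,835/5⌋ = $30,567 → take SL $30,567. Book value $144,368.
Year 6: DB = ⌊$144,368 × 125%/9⌋ = $20,051; SL = ⌊$122,268/4⌋ = $30,567 → take SL $30,567. Book value $113,801.
Year 7: DB = ⌊$113,801 × 125%/9⌋ = $15,805; SL = ⌊$91,701/3⌋ = $30,567 → take SL $30,567. Book value $83,234.
Accumulated through year 7 = $321,837 − $83,234 = $238,603.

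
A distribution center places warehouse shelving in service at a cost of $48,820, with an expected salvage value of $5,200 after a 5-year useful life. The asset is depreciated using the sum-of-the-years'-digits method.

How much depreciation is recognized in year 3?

$8,724

Depreciable base = $48,820 − $5,200 = $43,620.
Sum of the years' digits = 5+4+3+2+1 = 15.
Year 1: $43,620 × 5/15 = $14,540. Book value $34,280.
Year 2: $43,620 × 4/15 = $11,632. Book value $22,648.
Year 3: $43,620 × 3/15 = $8,724. Book value $13,924.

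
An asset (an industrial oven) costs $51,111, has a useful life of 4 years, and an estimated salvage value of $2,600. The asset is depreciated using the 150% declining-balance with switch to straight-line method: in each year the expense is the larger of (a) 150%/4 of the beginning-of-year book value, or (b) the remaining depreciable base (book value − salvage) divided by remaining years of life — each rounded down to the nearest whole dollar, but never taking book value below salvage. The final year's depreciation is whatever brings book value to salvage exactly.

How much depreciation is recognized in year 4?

$8,683

Depreciable base = $51,111 − $2,600 = $48,511.
Year 1: DB = ⌊$51,111 × 150%/4⌋ = $19,166; SL = ⌊$48,511/4⌋ = $12,127 → take DB $19,166. Book value $31,945.
Year 2: DB = ⌊$31,945 × 150%/4⌋ = $11,979; SL = ⌊$29,345/3⌋ = $9,781 → take DB $11,979. Book value $19,966.
Year 3: DB = ⌊$19,966 × 150%/4⌋ = $7,487; SL = ⌊$17,366/2⌋ = $8,683 → take SL $8,683. Book value $11,283.
Year 4 (final): $11,283 − $2,600 = $8,683. Book value $2,600.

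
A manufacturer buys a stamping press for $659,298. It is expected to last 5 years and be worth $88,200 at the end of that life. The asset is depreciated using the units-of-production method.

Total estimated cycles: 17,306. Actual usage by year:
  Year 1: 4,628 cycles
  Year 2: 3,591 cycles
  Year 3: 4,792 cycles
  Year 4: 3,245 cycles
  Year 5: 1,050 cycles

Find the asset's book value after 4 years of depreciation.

Depreciable base = $659,298 − $88,200 = $571,098.
Rate = $571,098 / 17,306 cycles = $33 per cycle.
Year 1: 4,628 × $33 = $152,724. Book value $506,574.
Year 2: 3,591 × $33 = $118,503. Book value $388,071.
Year 3: 4,792 × $33 = $158,136. Book value $229,935.
Year 4: 3,245 × $33 = $107,085. Book value $122,850.

$122,850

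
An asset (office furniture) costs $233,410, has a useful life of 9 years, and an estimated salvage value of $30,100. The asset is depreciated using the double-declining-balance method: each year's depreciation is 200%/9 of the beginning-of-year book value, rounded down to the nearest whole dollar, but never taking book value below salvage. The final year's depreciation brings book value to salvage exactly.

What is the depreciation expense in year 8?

$8,931

Depreciable base = $233,410 − $30,100 = $203,310.
Year 1: ⌊$233,410 × 200%/9⌋ = $51,868. Book value $181,542.
Year 2: ⌊$181,542 × 200%/9⌋ = $40,342. Book value $141,200.
Year 3: ⌊$141,200 × 200%/9⌋ = $31,377. Book value $109,823.
Year 4: ⌊$109,823 × 200%/9⌋ = $24,405. Book value $85,418.
Year 5: ⌊$85,418 × 200%/9⌋ = $18,981. Book value $66,437.
Year 6: ⌊$66,437 × 200%/9⌋ = $14,763. Book value $51,674.
Year 7: ⌊$51,674 × 200%/9⌋ = $11,483. Book value $40,191.
Year 8: ⌊$40,191 × 200%/9⌋ = $8,931. Book value $31,260.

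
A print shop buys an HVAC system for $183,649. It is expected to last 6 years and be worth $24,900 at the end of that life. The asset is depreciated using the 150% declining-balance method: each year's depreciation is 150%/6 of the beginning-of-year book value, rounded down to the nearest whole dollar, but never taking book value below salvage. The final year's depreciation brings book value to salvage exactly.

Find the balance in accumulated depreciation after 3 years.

Depreciable base = $183,649 − $24,900 = $158,749.
Year 1: ⌊$183,649 × 150%/6⌋ = $45,912. Book value $137,737.
Year 2: ⌊$137,737 × 150%/6⌋ = $34,434. Book value $103,303.
Year 3: ⌊$103,303 × 150%/6⌋ = $25,825. Book value $77,478.
Accumulated through year 3 = $183,649 − $77,478 = $106,171.

$106,171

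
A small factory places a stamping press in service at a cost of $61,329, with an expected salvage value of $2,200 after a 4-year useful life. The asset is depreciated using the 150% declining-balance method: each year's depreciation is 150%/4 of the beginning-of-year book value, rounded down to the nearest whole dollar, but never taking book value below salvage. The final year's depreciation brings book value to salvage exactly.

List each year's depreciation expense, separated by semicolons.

$22,998; $14,374; $8,983; $12,774

Depreciable base = $61,329 − $2,200 = $59,129.
Year 1: ⌊$61,329 × 150%/4⌋ = $22,998. Book value $38,331.
Year 2: ⌊$38,331 × 150%/4⌋ = $14,374. Book value $23,957.
Year 3: ⌊$23,957 × 150%/4⌋ = $8,983. Book value $14,974.
Year 4 (final): $14,974 − $2,200 = $12,774. Book value $2,200.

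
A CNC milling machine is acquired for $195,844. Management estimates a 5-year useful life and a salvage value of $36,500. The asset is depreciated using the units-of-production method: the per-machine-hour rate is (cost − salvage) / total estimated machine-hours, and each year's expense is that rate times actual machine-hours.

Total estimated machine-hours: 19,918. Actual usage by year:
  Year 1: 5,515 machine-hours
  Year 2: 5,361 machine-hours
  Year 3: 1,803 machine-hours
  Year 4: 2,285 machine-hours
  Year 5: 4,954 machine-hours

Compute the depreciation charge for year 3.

$14,424

Depreciable base = $195,844 − $36,500 = $159,344.
Rate = $159,344 / 19,918 machine-hours = $8 per machine-hour.
Year 1: 5,515 × $8 = $44,120. Book value $151,724.
Year 2: 5,361 × $8 = $42,888. Book value $108,836.
Year 3: 1,803 × $8 = $14,424. Book value $94,412.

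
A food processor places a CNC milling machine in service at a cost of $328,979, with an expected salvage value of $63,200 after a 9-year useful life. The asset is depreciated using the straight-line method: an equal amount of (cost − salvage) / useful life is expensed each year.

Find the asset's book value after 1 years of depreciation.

Depreciable base = $328,979 − $63,200 = $265,779.
Annual expense = $265,779 / 9 = $29,531.
End of year 1: book value $299,448.

$299,448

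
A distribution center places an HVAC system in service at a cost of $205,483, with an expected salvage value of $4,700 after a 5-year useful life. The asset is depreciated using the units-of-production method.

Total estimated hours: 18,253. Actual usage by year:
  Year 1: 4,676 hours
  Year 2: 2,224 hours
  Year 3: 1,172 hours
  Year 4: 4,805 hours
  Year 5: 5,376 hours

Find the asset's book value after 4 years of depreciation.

Depreciable base = $205,483 − $4,700 = $200,783.
Rate = $200,783 / 18,253 hours = $11 per hour.
Year 1: 4,676 × $11 = $51,436. Book value $154,047.
Year 2: 2,224 × $11 = $24,464. Book value $129,583.
Year 3: 1,172 × $11 = $12,892. Book value $116,691.
Year 4: 4,805 × $11 = $52,855. Book value $63,836.

$63,836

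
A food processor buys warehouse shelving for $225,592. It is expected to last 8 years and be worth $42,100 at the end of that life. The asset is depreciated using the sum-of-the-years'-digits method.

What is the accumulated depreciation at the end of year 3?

$107,037

Depreciable base = $225,592 − $42,100 = $183,492.
Sum of the years' digits = 8+7+6+5+4+3+2+1 = 36.
Year 1: $183,492 × 8/36 = $40,776. Book value $184,816.
Year 2: $183,492 × 7/36 = $35,679. Book value $149,137.
Year 3: $183,492 × 6/36 = $30,582. Book value $118,555.
Accumulated through year 3 = $225,592 − $118,555 = $107,037.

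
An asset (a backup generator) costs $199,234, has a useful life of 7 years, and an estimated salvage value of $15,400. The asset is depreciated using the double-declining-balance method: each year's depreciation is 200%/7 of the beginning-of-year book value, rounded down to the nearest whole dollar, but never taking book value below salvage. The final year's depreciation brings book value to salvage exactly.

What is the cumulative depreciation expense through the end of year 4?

Depreciable base = $199,234 − $15,400 = $183,834.
Year 1: ⌊$199,234 × 200%/7⌋ = $56,924. Book value $142,310.
Year 2: ⌊$142,310 × 200%/7⌋ = $40,660. Book value $101,650.
Year 3: ⌊$101,650 × 200%/7⌋ = $29,042. Book value $72,608.
Year 4: ⌊$72,608 × 200%/7⌋ = $20,745. Book value $51,863.
Accumulated through year 4 = $199,234 − $51,863 = $147,371.

$147,371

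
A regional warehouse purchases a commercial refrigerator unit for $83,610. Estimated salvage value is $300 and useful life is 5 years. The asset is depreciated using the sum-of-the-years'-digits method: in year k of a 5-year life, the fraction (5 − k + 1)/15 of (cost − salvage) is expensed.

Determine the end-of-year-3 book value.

$16,962

Depreciable base = $83,610 − $300 = $83,310.
Sum of the years' digits = 5+4+3+2+1 = 15.
Year 1: $83,310 × 5/15 = $27,770. Book value $55,840.
Year 2: $83,310 × 4/15 = $22,216. Book value $33,624.
Year 3: $83,310 × 3/15 = $16,662. Book value $16,962.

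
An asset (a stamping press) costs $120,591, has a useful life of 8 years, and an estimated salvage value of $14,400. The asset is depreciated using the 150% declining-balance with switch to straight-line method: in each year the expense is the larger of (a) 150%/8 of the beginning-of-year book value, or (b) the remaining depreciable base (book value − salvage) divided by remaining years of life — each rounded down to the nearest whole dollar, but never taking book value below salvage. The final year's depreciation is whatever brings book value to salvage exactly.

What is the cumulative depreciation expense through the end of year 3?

Depreciable base = $120,591 − $14,400 = $106,191.
Year 1: DB = ⌊$120,591 × 150%/8⌋ = $22,610; SL = ⌊$106,191/8⌋ = $13,273 → take DB $22,610. Book value $97,981.
Year 2: DB = ⌊$97,981 × 150%/8⌋ = $18,371; SL = ⌊$83,581/7⌋ = $11,940 → take DB $18,371. Book value $79,610.
Year 3: DB = ⌊$79,610 × 150%/8⌋ = $14,926; SL = ⌊$65,210/6⌋ = $10,868 → take DB $14,926. Book value $64,684.
Accumulated through year 3 = $120,591 − $64,684 = $55,907.

$55,907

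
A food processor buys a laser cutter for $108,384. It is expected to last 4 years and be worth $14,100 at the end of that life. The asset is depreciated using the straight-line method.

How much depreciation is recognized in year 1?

Depreciable base = $108,384 − $14,100 = $94,284.
Annual expense = $94,284 / 4 = $23,571.

$23,571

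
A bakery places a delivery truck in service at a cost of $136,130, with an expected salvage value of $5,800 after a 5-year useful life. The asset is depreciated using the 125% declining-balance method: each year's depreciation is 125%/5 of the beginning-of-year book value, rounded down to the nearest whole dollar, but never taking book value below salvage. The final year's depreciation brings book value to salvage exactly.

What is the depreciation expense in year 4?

$14,357

Depreciable base = $136,130 − $5,800 = $130,330.
Year 1: ⌊$136,130 × 125%/5⌋ = $34,032. Book value $102,098.
Year 2: ⌊$102,098 × 125%/5⌋ = $25,524. Book value $76,574.
Year 3: ⌊$76,574 × 125%/5⌋ = $19,143. Book value $57,431.
Year 4: ⌊$57,431 × 125%/5⌋ = $14,357. Book value $43,074.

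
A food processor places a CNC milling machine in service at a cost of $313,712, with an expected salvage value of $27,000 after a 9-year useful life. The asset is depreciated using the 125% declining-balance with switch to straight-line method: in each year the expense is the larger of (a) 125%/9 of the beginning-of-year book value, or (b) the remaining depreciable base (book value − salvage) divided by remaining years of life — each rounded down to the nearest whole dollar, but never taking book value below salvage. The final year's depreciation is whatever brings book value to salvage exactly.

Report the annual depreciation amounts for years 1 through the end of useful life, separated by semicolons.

$43,571; $37,519; $32,308; $28,885; $28,885; $28,886; $28,886; $28,886; $28,886

Depreciable base = $313,712 − $27,000 = $286,712.
Year 1: DB = ⌊$313,712 × 125%/9⌋ = $43,571; SL = ⌊$286,712/9⌋ = $31,856 → take DB $43,571. Book value $270,141.
Year 2: DB = ⌊$270,141 × 125%/9⌋ = $37,519; SL = ⌊$243,141/8⌋ = $30,392 → take DB $37,519. Book value $232,622.
Year 3: DB = ⌊$232,622 × 125%/9⌋ = $32,308; SL = ⌊$205,622/7⌋ = $29,374 → take DB $32,308. Book value $200,314.
Year 4: DB = ⌊$200,314 × 125%/9⌋ = $27,821; SL = ⌊$173,314/6⌋ = $28,885 → take SL $28,885. Book value $171,429.
Year 5: DB = ⌊$171,429 × 125%/9⌋ = $23,809; SL = ⌊$144,429/5⌋ = $28,885 → take SL $28,885. Book value $142,544.
Year 6: DB = ⌊$142,544 × 125%/9⌋ = $19,797; SL = ⌊$115,544/4⌋ = $28,886 → take SL $28,886. Book value $113,658.
Year 7: DB = ⌊$113,658 × 125%/9⌋ = $15,785; SL = ⌊$86,658/3⌋ = $28,886 → take SL $28,886. Book value $84,772.
Year 8: DB = ⌊$84,772 × 125%/9⌋ = $11,773; SL = ⌊$57,772/2⌋ = $28,886 → take SL $28,886. Book value $55,886.
Year 9 (final): $55,886 − $27,000 = $28,886. Book value $27,000.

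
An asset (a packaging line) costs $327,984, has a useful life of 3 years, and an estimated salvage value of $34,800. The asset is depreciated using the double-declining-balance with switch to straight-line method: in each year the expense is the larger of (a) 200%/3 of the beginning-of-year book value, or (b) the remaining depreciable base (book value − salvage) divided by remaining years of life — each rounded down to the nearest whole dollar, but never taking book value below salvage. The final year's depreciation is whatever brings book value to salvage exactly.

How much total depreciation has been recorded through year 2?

Depreciable base = $327,984 − $34,800 = $293,184.
Year 1: DB = ⌊$327,984 × 200%/3⌋ = $218,656; SL = ⌊$293,184/3⌋ = $97,728 → take DB $218,656. Book value $109,328.
Year 2: DB = ⌊$109,328 × 200%/3⌋ = $72,885; SL = ⌊$74,528/2⌋ = $37,264 → take DB $72,885. Book value $36,443.
Accumulated through year 2 = $327,984 − $36,443 = $291,541.

$291,541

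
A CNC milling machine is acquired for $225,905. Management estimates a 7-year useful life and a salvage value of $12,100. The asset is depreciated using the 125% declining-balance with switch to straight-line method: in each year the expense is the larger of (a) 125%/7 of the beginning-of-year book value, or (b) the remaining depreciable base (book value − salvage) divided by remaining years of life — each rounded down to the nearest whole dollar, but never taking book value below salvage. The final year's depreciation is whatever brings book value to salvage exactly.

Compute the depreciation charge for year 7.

$28,066

Depreciable base = $225,905 − $12,100 = $213,805.
Year 1: DB = ⌊$225,905 × 125%/7⌋ = $40,340; SL = ⌊$213,805/7⌋ = $30,543 → take DB $40,340. Book value $185,565.
Year 2: DB = ⌊$185,565 × 125%/7⌋ = $33,136; SL = ⌊$173,465/6⌋ = $28,910 → take DB $33,136. Book value $152,429.
Year 3: DB = ⌊$152,429 × 125%/7⌋ = $27,219; SL = ⌊$140,329/5⌋ = $28,065 → take SL $28,065. Book value $124,364.
Year 4: DB = ⌊$124,364 × 125%/7⌋ = $22,207; SL = ⌊$112,264/4⌋ = $28,066 → take SL $28,066. Book value $96,298.
Year 5: DB = ⌊$96,298 × 125%/7⌋ = $17,196; SL = ⌊$84,198/3⌋ = $28,066 → take SL $28,066. Book value $68,232.
Year 6: DB = ⌊$68,232 × 125%/7⌋ = $12,184; SL = ⌊$56,132/2⌋ = $28,066 → take SL $28,066. Book value $40,166.
Year 7 (final): $40,166 − $12,100 = $28,066. Book value $12,100.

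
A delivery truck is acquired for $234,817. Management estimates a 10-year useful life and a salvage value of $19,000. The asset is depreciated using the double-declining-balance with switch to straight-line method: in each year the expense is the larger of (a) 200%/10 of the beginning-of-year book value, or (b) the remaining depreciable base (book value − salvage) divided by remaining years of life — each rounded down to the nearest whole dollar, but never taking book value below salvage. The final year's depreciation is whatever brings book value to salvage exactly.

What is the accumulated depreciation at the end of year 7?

$185,570

Depreciable base = $234,817 − $19,000 = $215,817.
Year 1: DB = ⌊$234,817 × 200%/10⌋ = $46,963; SL = ⌊$215,817/10⌋ = $21,581 → take DB $46,963. Book value $187,854.
Year 2: DB = ⌊$187,854 × 200%/10⌋ = $37,570; SL = ⌊$168,854/9⌋ = $18,761 → take DB $37,570. Book value $150,284.
Year 3: DB = ⌊$150,284 × 200%/10⌋ = $30,056; SL = ⌊$131,284/8⌋ = $16,410 → take DB $30,056. Book value $120,228.
Year 4: DB = ⌊$120,228 × 200%/10⌋ = $24,045; SL = ⌊$101,228/7⌋ = $14,461 → take DB $24,045. Book value $96,183.
Year 5: DB = ⌊$96,183 × 200%/10⌋ = $19,236; SL = ⌊$77,183/6⌋ = $12,863 → take DB $19,236. Book value $76,947.
Year 6: DB = ⌊$76,947 × 200%/10⌋ = $15,389; SL = ⌊$57,947/5⌋ = $11,589 → take DB $15,389. Book value $61,558.
Year 7: DB = ⌊$61,558 × 200%/10⌋ = $12,311; SL = ⌊$42,558/4⌋ = $10,639 → take DB $12,311. Book value $49,247.
Accumulated through year 7 = $234,817 − $49,247 = $185,570.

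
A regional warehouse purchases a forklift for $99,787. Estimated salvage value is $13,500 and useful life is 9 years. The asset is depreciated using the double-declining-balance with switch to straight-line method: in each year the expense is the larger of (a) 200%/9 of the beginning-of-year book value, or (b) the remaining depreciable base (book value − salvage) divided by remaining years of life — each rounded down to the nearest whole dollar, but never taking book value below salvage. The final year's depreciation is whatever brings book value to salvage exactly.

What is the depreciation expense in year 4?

Depreciable base = $99,787 − $13,500 = $86,287.
Year 1: DB = ⌊$99,787 × 200%/9⌋ = $22,174; SL = ⌊$86,287/9⌋ = $9,587 → take DB $22,174. Book value $77,613.
Year 2: DB = ⌊$77,613 × 200%/9⌋ = $17,247; SL = ⌊$64,113/8⌋ = $8,014 → take DB $17,247. Book value $60,366.
Year 3: DB = ⌊$60,366 × 200%/9⌋ = $13,414; SL = ⌊$46,866/7⌋ = $6,695 → take DB $13,414. Book value $46,952.
Year 4: DB = ⌊$46,952 × 200%/9⌋ = $10,433; SL = ⌊$33,452/6⌋ = $5,575 → take DB $10,433. Book value $36,519.

$10,433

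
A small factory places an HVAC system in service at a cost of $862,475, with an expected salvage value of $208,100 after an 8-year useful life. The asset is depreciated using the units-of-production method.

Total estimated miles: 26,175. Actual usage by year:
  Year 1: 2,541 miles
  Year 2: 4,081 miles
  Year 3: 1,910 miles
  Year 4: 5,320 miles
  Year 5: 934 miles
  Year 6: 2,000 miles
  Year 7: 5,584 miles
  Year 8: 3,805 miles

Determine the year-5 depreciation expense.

$23,350

Depreciable base = $862,475 − $208,100 = $654,375.
Rate = $654,375 / 26,175 miles = $25 per mile.
Year 1: 2,541 × $25 = $63,525. Book value $798,950.
Year 2: 4,081 × $25 = $102,025. Book value $696,925.
Year 3: 1,910 × $25 = $47,750. Book value $649,175.
Year 4: 5,320 × $25 = $133,000. Book value $516,175.
Year 5: 934 × $25 = $23,350. Book value $492,825.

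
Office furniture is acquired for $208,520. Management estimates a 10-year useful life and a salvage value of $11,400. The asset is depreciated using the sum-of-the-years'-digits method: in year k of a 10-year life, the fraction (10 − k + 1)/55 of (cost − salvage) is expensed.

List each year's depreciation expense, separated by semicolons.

Depreciable base = $208,520 − $11,400 = $197,120.
Sum of the years' digits = 10+9+8+7+6+5+4+3+2+1 = 55.
Year 1: $197,120 × 10/55 = $35,840. Book value $172,680.
Year 2: $197,120 × 9/55 = $32,256. Book value $140,424.
Year 3: $197,120 × 8/55 = $28,672. Book value $111,752.
Year 4: $197,120 × 7/55 = $25,088. Book value $86,664.
Year 5: $197,120 × 6/55 = $21,504. Book value $65,160.
Year 6: $197,120 × 5/55 = $17,920. Book value $47,240.
Year 7: $197,120 × 4/55 = $14,336. Book value $32,904.
Year 8: $197,120 × 3/55 = $10,752. Book value $22,152.
Year 9: $197,120 × 2/55 = $7,168. Book value $14,984.
Year 10: $197,120 × 1/55 = $3,584. Book value $11,400.

$35,840; $32,256; $28,672; $25,088; $21,504; $17,920; $14,336; $10,752; $7,168; $3,584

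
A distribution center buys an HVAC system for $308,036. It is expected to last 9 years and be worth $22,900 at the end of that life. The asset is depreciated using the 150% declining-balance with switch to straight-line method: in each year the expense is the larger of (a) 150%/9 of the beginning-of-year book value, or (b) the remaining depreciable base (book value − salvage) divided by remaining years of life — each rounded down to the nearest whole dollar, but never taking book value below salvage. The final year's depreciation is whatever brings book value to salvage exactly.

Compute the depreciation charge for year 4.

$29,710

Depreciable base = $308,036 − $22,900 = $285,136.
Year 1: DB = ⌊$308,036 × 150%/9⌋ = $51,339; SL = ⌊$285,136/9⌋ = $31,681 → take DB $51,339. Book value $256,697.
Year 2: DB = ⌊$256,697 × 150%/9⌋ = $42,782; SL = ⌊$233,797/8⌋ = $29,224 → take DB $42,782. Book value $213,915.
Year 3: DB = ⌊$213,915 × 150%/9⌋ = $35,652; SL = ⌊$191,015/7⌋ = $27,287 → take DB $35,652. Book value $178,263.
Year 4: DB = ⌊$178,263 × 150%/9⌋ = $29,710; SL = ⌊$155,363/6⌋ = $25,893 → take DB $29,710. Book value $148,553.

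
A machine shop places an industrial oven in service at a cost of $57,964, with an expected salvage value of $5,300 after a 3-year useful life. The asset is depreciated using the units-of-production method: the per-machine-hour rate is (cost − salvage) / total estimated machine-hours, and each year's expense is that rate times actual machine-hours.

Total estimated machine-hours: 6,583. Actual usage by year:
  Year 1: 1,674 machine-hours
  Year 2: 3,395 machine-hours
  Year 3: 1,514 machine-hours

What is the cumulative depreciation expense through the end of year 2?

$40,552

Depreciable base = $57,964 − $5,300 = $52,664.
Rate = $52,664 / 6,583 machine-hours = $8 per machine-hour.
Year 1: 1,674 × $8 = $13,392. Book value $44,572.
Year 2: 3,395 × $8 = $27,160. Book value $17,412.
Accumulated through year 2 = $57,964 − $17,412 = $40,552.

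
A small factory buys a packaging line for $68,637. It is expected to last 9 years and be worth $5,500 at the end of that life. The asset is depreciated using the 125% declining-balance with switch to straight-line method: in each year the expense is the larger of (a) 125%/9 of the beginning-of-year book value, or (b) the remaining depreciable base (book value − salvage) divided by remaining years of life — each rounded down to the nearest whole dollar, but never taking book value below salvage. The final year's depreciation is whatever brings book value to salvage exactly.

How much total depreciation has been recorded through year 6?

Depreciable base = $68,637 − $5,500 = $63,137.
Year 1: DB = ⌊$68,637 × 125%/9⌋ = $9,532; SL = ⌊$63,137/9⌋ = $7,015 → take DB $9,532. Book value $59,105.
Year 2: DB = ⌊$59,105 × 125%/9⌋ = $8,209; SL = ⌊$53,605/8⌋ = $6,700 → take DB $8,209. Book value $50,896.
Year 3: DB = ⌊$50,896 × 125%/9⌋ = $7,068; SL = ⌊$45,396/7⌋ = $6,485 → take DB $7,068. Book value $43,828.
Year 4: DB = ⌊$43,828 × 125%/9⌋ = $6,087; SL = ⌊$38,328/6⌋ = $6,388 → take SL $6,388. Book value $37,440.
Year 5: DB = ⌊$37,440 × 125%/9⌋ = $5,200; SL = ⌊$31,940/5⌋ = $6,388 → take SL $6,388. Book value $31,052.
Year 6: DB = ⌊$31,052 × 125%/9⌋ = $4,312; SL = ⌊$25,552/4⌋ = $6,388 → take SL $6,388. Book value $24,664.
Accumulated through year 6 = $68,637 − $24,664 = $43,973.

$43,973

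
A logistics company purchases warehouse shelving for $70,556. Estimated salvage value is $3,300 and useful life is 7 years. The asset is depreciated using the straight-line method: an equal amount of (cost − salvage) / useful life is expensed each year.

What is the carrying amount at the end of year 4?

$32,124

Depreciable base = $70,556 − $3,300 = $67,256.
Annual expense = $67,256 / 7 = $9,608.
End of year 1: book value $60,948.
End of year 2: book value $51,340.
End of year 3: book value $41,732.
End of year 4: book value $32,124.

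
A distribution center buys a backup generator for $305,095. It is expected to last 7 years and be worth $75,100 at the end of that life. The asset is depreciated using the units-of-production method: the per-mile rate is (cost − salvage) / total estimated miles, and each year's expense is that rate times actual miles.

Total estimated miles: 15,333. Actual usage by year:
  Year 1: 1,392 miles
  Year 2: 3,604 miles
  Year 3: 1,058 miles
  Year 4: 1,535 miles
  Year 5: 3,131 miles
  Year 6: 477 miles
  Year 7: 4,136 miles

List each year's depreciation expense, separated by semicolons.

Depreciable base = $305,095 − $75,100 = $229,995.
Rate = $229,995 / 15,333 miles = $15 per mile.
Year 1: 1,392 × $15 = $20,880. Book value $284,215.
Year 2: 3,604 × $15 = $54,060. Book value $230,155.
Year 3: 1,058 × $15 = $15,870. Book value $214,285.
Year 4: 1,535 × $15 = $23,025. Book value $191,260.
Year 5: 3,131 × $15 = $46,965. Book value $144,295.
Year 6: 477 × $15 = $7,155. Book value $137,140.
Year 7: 4,136 × $15 = $62,040. Book value $75,100.

$20,880; $54,060; $15,870; $23,025; $46,965; $7,155; $62,040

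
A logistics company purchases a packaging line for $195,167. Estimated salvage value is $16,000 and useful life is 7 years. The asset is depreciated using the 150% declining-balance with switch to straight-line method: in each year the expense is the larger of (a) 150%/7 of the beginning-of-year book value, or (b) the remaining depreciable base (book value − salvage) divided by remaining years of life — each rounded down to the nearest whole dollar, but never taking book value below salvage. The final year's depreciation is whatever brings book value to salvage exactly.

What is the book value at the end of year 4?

Depreciable base = $195,167 − $16,000 = $179,167.
Year 1: DB = ⌊$195,167 × 150%/7⌋ = $41,821; SL = ⌊$179,167/7⌋ = $25,595 → take DB $41,821. Book value $153,346.
Year 2: DB = ⌊$153,346 × 150%/7⌋ = $32,859; SL = ⌊$137,346/6⌋ = $22,891 → take DB $32,859. Book value $120,487.
Year 3: DB = ⌊$120,487 × 150%/7⌋ = $25,818; SL = ⌊$104,487/5⌋ = $20,897 → take DB $25,818. Book value $94,669.
Year 4: DB = ⌊$94,669 × 150%/7⌋ = $20,286; SL = ⌊$78,669/4⌋ = $19,667 → take DB $20,286. Book value $74,383.

$74,383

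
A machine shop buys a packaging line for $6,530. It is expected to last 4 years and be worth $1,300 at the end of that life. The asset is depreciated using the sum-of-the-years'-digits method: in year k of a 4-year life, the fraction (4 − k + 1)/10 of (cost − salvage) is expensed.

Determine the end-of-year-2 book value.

Depreciable base = $6,530 − $1,300 = $5,230.
Sum of the years' digits = 4+3+2+1 = 10.
Year 1: $5,230 × 4/10 = $2,092. Book value $4,438.
Year 2: $5,230 × 3/10 = $1,569. Book value $2,869.

$2,869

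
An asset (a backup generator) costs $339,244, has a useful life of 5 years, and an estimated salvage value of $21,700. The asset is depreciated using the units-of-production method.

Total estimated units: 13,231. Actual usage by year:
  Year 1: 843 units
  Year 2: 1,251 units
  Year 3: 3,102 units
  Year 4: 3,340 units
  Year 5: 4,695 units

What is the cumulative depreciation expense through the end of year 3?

$124,704

Depreciable base = $339,244 − $21,700 = $317,544.
Rate = $317,544 / 13,231 units = $24 per unit.
Year 1: 843 × $24 = $20,232. Book value $319,012.
Year 2: 1,251 × $24 = $30,024. Book value $288,988.
Year 3: 3,102 × $24 = $74,448. Book value $214,540.
Accumulated through year 3 = $339,244 − $214,540 = $124,704.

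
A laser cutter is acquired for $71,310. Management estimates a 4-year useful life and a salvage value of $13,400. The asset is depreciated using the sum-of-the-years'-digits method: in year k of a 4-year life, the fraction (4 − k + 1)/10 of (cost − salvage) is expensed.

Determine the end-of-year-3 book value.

$19,191

Depreciable base = $71,310 − $13,400 = $57,910.
Sum of the years' digits = 4+3+2+1 = 10.
Year 1: $57,910 × 4/10 = $23,164. Book value $48,146.
Year 2: $57,910 × 3/10 = $17,373. Book value $30,773.
Year 3: $57,910 × 2/10 = $11,582. Book value $19,191.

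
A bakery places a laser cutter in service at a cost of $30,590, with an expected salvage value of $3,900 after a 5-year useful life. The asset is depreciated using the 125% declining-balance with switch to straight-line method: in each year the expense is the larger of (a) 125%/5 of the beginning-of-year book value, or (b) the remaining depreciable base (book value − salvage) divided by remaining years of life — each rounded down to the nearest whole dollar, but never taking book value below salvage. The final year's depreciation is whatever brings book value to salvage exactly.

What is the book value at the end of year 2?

$17,208

Depreciable base = $30,590 − $3,900 = $26,690.
Year 1: DB = ⌊$30,590 × 125%/5⌋ = $7,647; SL = ⌊$26,690/5⌋ = $5,338 → take DB $7,647. Book value $22,943.
Year 2: DB = ⌊$22,943 × 125%/5⌋ = $5,735; SL = ⌊$19,043/4⌋ = $4,760 → take DB $5,735. Book value $17,208.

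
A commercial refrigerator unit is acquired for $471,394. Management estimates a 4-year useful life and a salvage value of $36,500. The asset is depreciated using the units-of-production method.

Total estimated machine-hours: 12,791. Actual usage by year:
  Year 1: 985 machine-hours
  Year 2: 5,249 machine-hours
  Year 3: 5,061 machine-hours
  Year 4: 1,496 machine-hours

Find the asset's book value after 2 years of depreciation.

Depreciable base = $471,394 − $36,500 = $434,894.
Rate = $434,894 / 12,791 machine-hours = $34 per machine-hour.
Year 1: 985 × $34 = $33,490. Book value $437,904.
Year 2: 5,249 × $34 = $178,466. Book value $259,438.

$259,438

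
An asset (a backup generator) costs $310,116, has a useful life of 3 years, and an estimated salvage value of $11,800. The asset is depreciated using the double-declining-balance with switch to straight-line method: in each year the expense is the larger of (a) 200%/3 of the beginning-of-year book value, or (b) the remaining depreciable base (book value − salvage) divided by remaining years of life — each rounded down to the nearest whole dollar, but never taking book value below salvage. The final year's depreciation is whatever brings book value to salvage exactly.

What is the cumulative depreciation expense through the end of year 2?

$275,658

Depreciable base = $310,116 − $11,800 = $298,316.
Year 1: DB = ⌊$310,116 × 200%/3⌋ = $206,744; SL = ⌊$298,316/3⌋ = $99,438 → take DB $206,744. Book value $103,372.
Year 2: DB = ⌊$103,372 × 200%/3⌋ = $68,914; SL = ⌊$91,572/2⌋ = $45,786 → take DB $68,914. Book value $34,458.
Accumulated through year 2 = $310,116 − $34,458 = $275,658.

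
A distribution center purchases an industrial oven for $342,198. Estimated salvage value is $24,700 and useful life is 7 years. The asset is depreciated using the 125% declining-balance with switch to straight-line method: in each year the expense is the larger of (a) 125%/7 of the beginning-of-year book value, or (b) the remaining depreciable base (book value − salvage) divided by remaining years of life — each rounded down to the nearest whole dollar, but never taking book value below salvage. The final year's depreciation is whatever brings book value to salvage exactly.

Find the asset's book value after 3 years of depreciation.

$189,658

Depreciable base = $342,198 − $24,700 = $317,498.
Year 1: DB = ⌊$342,198 × 125%/7⌋ = $61,106; SL = ⌊$317,498/7⌋ = $45,356 → take DB $61,106. Book value $281,092.
Year 2: DB = ⌊$281,092 × 125%/7⌋ = $50,195; SL = ⌊$256,392/6⌋ = $42,732 → take DB $50,195. Book value $230,897.
Year 3: DB = ⌊$230,897 × 125%/7⌋ = $41,231; SL = ⌊$206,197/5⌋ = $41,239 → take SL $41,239. Book value $189,658.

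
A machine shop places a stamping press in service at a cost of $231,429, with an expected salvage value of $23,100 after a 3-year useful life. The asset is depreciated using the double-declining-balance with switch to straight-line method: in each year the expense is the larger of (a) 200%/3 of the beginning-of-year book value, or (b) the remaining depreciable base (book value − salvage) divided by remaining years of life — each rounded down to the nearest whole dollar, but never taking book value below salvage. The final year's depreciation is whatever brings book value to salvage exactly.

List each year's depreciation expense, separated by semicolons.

$154,286; $51,428; $2,615

Depreciable base = $231,429 − $23,100 = $208,329.
Year 1: DB = ⌊$231,429 × 200%/3⌋ = $154,286; SL = ⌊$208,329/3⌋ = $69,443 → take DB $154,286. Book value $77,143.
Year 2: DB = ⌊$77,143 × 200%/3⌋ = $51,428; SL = ⌊$54,043/2⌋ = $27,021 → take DB $51,428. Book value $25,715.
Year 3 (final): $25,715 − $23,100 = $2,615. Book value $23,100.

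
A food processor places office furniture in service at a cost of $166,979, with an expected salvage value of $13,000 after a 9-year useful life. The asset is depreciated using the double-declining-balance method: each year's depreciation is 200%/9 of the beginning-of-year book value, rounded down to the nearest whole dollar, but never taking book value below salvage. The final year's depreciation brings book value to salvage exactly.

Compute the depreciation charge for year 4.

$17,459

Depreciable base = $166,979 − $13,000 = $153,979.
Year 1: ⌊$166,979 × 200%/9⌋ = $37,106. Book value $129,873.
Year 2: ⌊$129,873 × 200%/9⌋ = $28,860. Book value $101,013.
Year 3: ⌊$101,013 × 200%/9⌋ = $22,447. Book value $78,566.
Year 4: ⌊$78,566 × 200%/9⌋ = $17,459. Book value $61,107.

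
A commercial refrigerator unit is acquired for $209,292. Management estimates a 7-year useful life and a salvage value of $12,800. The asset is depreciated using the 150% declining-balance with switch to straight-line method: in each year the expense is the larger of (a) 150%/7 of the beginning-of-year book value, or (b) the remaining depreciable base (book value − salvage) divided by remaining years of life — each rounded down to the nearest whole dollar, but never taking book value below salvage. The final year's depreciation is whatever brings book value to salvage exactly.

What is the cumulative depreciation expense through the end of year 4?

Depreciable base = $209,292 − $12,800 = $196,492.
Year 1: DB = ⌊$209,292 × 150%/7⌋ = $44,848; SL = ⌊$196,492/7⌋ = $28,070 → take DB $44,848. Book value $164,444.
Year 2: DB = ⌊$164,444 × 150%/7⌋ = $35,238; SL = ⌊$151,644/6⌋ = $25,274 → take DB $35,238. Book value $129,206.
Year 3: DB = ⌊$129,206 × 150%/7⌋ = $27,687; SL = ⌊$116,406/5⌋ = $23,281 → take DB $27,687. Book value $101,519.
Year 4: DB = ⌊$101,519 × 150%/7⌋ = $21,754; SL = ⌊$88,719/4⌋ = $22,179 → take SL $22,179. Book value $79,340.
Accumulated through year 4 = $209,292 − $79,340 = $129,952.

$129,952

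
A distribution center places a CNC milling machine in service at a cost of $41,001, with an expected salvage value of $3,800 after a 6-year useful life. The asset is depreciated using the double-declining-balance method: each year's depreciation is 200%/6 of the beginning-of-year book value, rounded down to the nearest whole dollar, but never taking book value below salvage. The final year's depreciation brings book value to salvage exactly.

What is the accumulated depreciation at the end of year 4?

Depreciable base = $41,001 − $3,800 = $37,201.
Year 1: ⌊$41,001 × 200%/6⌋ = $13,667. Book value $27,334.
Year 2: ⌊$27,334 × 200%/6⌋ = $9,111. Book value $18,223.
Year 3: ⌊$18,223 × 200%/6⌋ = $6,074. Book value $12,149.
Year 4: ⌊$12,149 × 200%/6⌋ = $4,049. Book value $8,100.
Accumulated through year 4 = $41,001 − $8,100 = $32,901.

$32,901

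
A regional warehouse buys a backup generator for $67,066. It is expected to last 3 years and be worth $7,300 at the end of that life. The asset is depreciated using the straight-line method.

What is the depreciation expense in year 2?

$19,922

Depreciable base = $67,066 − $7,300 = $59,766.
Annual expense = $59,766 / 3 = $19,922.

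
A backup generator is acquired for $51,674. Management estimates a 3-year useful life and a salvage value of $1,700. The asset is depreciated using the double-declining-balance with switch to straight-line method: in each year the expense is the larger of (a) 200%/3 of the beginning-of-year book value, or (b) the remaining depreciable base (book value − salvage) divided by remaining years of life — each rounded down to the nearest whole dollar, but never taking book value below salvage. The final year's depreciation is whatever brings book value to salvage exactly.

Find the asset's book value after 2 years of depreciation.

$5,742

Depreciable base = $51,674 − $1,700 = $49,974.
Year 1: DB = ⌊$51,674 × 200%/3⌋ = $34,449; SL = ⌊$49,974/3⌋ = $16,658 → take DB $34,449. Book value $17,225.
Year 2: DB = ⌊$17,225 × 200%/3⌋ = $11,483; SL = ⌊$15,525/2⌋ = $7,762 → take DB $11,483. Book value $5,742.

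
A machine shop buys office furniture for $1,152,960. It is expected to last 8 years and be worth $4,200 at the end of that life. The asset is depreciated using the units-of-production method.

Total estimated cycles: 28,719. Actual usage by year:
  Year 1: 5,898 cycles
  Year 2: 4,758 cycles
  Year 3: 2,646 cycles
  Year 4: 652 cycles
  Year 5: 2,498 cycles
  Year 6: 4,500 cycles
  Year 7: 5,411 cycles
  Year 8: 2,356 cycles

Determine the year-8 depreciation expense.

Depreciable base = $1,152,960 − $4,200 = $1,148,760.
Rate = $1,148,760 / 28,719 cycles = $40 per cycle.
Year 1: 5,898 × $40 = $235,920. Book value $917,040.
Year 2: 4,758 × $40 = $190,320. Book value $726,720.
Year 3: 2,646 × $40 = $105,840. Book value $620,880.
Year 4: 652 × $40 = $26,080. Book value $594,800.
Year 5: 2,498 × $40 = $99,920. Book value $494,880.
Year 6: 4,500 × $40 = $180,000. Book value $314,880.
Year 7: 5,411 × $40 = $216,440. Book value $98,440.
Year 8: 2,356 × $40 = $94,240. Book value $4,200.

$94,240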